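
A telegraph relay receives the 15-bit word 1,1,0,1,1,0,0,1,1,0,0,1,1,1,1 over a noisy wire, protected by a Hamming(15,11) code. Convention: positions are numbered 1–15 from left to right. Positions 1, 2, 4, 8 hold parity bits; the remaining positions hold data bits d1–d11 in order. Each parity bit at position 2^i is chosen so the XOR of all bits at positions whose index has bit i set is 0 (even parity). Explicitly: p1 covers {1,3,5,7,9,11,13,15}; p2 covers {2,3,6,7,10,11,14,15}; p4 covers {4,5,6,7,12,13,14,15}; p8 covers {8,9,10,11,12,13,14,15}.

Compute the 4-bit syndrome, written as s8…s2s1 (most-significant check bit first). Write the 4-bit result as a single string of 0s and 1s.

0011

s1 (pos 1,3,5,7,9,11,13,15): 1⊕0⊕1⊕0⊕1⊕0⊕1⊕1 = 1
s2 (pos 2,3,6,7,10,11,14,15): 1⊕0⊕0⊕0⊕0⊕0⊕1⊕1 = 1
s4 (pos 4,5,6,7,12,13,14,15): 1⊕1⊕0⊕0⊕1⊕1⊕1⊕1 = 0
s8 (pos 8,9,10,11,12,13,14,15): 1⊕1⊕0⊕0⊕1⊕1⊕1⊕1 = 0
Syndrome s8…s1 = 0011 → error at position 3.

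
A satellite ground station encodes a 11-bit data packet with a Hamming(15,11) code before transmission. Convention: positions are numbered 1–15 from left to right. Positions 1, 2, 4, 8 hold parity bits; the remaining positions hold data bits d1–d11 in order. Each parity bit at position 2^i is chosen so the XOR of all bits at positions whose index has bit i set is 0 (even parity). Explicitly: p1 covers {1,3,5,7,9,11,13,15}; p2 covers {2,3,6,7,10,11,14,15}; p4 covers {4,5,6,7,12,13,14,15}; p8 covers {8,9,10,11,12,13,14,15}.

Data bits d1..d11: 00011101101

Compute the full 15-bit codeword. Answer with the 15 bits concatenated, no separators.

Place data at non-parity positions: p1 p2 0 p4 0 0 1 p8 1 1 0 1 1 0 1
p1 (pos 1,3,5,7,9,11,13,15): XOR of data positions = 0⊕0⊕1⊕1⊕0⊕1⊕1 = 0
p2 (pos 2,3,6,7,10,11,14,15): XOR of data positions = 0⊕0⊕1⊕1⊕0⊕0⊕1 = 1
p4 (pos 4,5,6,7,12,13,14,15): XOR of data positions = 0⊕0⊕1⊕1⊕1⊕0⊕1 = 0
p8 (pos 8,9,10,11,12,13,14,15): XOR of data positions = 1⊕1⊕0⊕1⊕1⊕0⊕1 = 1
Codeword: 010000111101101

010000111101101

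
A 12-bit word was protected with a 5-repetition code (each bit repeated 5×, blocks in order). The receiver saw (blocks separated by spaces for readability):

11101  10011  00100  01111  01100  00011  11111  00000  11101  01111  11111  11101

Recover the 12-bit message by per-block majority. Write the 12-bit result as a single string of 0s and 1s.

110100101111

Block 1 (11101): 4 ones → 1
Block 2 (10011): 3 ones → 1
Block 3 (00100): 1 one → 0
Block 4 (01111): 4 ones → 1
Block 5 (01100): 2 ones → 0
Block 6 (00011): 2 ones → 0
Block 7 (11111): 5 ones → 1
Block 8 (00000): 0 ones → 0
Block 9 (11101): 4 ones → 1
Block 10 (01111): 4 ones → 1
Block 11 (11111): 5 ones → 1
Block 12 (11101): 4 ones → 1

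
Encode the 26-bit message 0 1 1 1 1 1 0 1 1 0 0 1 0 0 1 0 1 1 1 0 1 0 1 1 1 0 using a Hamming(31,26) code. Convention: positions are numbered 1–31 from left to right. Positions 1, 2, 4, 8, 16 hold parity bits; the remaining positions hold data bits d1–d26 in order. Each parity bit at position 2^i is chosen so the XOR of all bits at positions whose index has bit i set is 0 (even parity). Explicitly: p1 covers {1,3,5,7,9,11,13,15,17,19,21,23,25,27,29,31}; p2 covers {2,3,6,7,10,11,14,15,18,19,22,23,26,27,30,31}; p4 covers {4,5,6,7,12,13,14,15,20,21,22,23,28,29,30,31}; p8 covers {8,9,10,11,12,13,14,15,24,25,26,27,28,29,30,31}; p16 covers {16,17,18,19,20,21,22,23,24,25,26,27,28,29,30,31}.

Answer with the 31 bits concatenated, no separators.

1101111111011001100101110101110

Place data at non-parity positions: p1 p2 0 p4 1 1 1 p8 1 1 0 1 1 0 0 p16 1 0 0 1 0 1 1 1 0 1 0 1 1 1 0
p1 (pos 1,3,5,7,9,11,13,15,17,19,21,23,25,27,29,31): XOR of data positions = 0⊕1⊕1⊕1⊕0⊕1⊕0⊕1⊕0⊕0⊕1⊕0⊕0⊕1⊕0 = 1
p2 (pos 2,3,6,7,10,11,14,15,18,19,22,23,26,27,30,31): XOR of data positions = 0⊕1⊕1⊕1⊕0⊕0⊕0⊕0⊕0⊕1⊕1⊕1⊕0⊕1⊕0 = 1
p4 (pos 4,5,6,7,12,13,14,15,20,21,22,23,28,29,30,31): XOR of data positions = 1⊕1⊕1⊕1⊕1⊕0⊕0⊕1⊕0⊕1⊕1⊕1⊕1⊕1⊕0 = 1
p8 (pos 8,9,10,11,12,13,14,15,24,25,26,27,28,29,30,31): XOR of data positions = 1⊕1⊕0⊕1⊕1⊕0⊕0⊕1⊕0⊕1⊕0⊕1⊕1⊕1⊕0 = 1
p16 (pos 16,17,18,19,20,21,22,23,24,25,26,27,28,29,30,31): XOR of data positions = 1⊕0⊕0⊕1⊕0⊕1⊕1⊕1⊕0⊕1⊕0⊕1⊕1⊕1⊕0 = 1
Codeword: 1101111111011001100101110101110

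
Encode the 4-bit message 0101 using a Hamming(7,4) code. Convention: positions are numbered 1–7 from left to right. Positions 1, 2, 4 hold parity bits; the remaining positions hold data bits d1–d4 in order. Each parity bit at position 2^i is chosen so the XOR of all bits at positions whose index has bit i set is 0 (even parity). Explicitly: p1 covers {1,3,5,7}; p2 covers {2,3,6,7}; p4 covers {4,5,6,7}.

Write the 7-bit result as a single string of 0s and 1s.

Place data at non-parity positions: p1 p2 0 p4 1 0 1
p1 (pos 1,3,5,7): XOR of data positions = 0⊕1⊕1 = 0
p2 (pos 2,3,6,7): XOR of data positions = 0⊕0⊕1 = 1
p4 (pos 4,5,6,7): XOR of data positions = 1⊕0⊕1 = 0
Codeword: 0100101

0100101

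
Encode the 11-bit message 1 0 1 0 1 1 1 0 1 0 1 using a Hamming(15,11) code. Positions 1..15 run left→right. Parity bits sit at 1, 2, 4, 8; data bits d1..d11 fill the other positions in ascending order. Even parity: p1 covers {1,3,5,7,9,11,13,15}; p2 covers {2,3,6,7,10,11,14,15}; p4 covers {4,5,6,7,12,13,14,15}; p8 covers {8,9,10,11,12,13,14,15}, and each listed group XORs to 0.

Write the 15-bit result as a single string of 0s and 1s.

111101011110101

Place data at non-parity positions: p1 p2 1 p4 0 1 0 p8 1 1 1 0 1 0 1
p1 (pos 1,3,5,7,9,11,13,15): XOR of data positions = 1⊕0⊕0⊕1⊕1⊕1⊕1 = 1
p2 (pos 2,3,6,7,10,11,14,15): XOR of data positions = 1⊕1⊕0⊕1⊕1⊕0⊕1 = 1
p4 (pos 4,5,6,7,12,13,14,15): XOR of data positions = 0⊕1⊕0⊕0⊕1⊕0⊕1 = 1
p8 (pos 8,9,10,11,12,13,14,15): XOR of data positions = 1⊕1⊕1⊕0⊕1⊕0⊕1 = 1
Codeword: 111101011110101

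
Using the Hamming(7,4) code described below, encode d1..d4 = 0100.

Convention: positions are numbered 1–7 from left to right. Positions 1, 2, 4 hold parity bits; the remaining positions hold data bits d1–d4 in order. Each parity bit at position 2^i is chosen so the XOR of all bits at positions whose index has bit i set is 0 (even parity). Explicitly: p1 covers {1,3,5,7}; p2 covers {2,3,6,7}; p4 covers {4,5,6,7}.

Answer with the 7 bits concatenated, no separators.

Place data at non-parity positions: p1 p2 0 p4 1 0 0
p1 (pos 1,3,5,7): XOR of data positions = 0⊕1⊕0 = 1
p2 (pos 2,3,6,7): XOR of data positions = 0⊕0⊕0 = 0
p4 (pos 4,5,6,7): XOR of data positions = 1⊕0⊕0 = 1
Codeword: 1001100

1001100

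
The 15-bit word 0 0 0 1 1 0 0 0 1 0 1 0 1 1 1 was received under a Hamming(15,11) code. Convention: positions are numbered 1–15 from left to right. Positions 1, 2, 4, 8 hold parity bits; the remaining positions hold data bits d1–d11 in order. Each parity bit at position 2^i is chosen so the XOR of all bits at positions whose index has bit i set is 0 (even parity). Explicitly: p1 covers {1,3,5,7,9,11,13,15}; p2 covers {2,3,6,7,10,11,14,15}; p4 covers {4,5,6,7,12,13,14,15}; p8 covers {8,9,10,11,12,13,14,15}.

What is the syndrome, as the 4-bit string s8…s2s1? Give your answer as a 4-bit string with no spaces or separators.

s1 (pos 1,3,5,7,9,11,13,15): 0⊕0⊕1⊕0⊕1⊕1⊕1⊕1 = 1
s2 (pos 2,3,6,7,10,11,14,15): 0⊕0⊕0⊕0⊕0⊕1⊕1⊕1 = 1
s4 (pos 4,5,6,7,12,13,14,15): 1⊕1⊕0⊕0⊕0⊕1⊕1⊕1 = 1
s8 (pos 8,9,10,11,12,13,14,15): 0⊕1⊕0⊕1⊕0⊕1⊕1⊕1 = 1
Syndrome s8…s1 = 1111 → error at position 15.

1111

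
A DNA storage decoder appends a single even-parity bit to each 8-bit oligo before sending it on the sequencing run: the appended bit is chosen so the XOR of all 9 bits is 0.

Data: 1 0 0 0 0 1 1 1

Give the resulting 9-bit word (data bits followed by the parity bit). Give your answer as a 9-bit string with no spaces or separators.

XOR of the 8 data bits: 1⊕0⊕0⊕0⊕0⊕1⊕1⊕1 = 0
Parity bit = 0 (so all 9 bits XOR to 0).

100001110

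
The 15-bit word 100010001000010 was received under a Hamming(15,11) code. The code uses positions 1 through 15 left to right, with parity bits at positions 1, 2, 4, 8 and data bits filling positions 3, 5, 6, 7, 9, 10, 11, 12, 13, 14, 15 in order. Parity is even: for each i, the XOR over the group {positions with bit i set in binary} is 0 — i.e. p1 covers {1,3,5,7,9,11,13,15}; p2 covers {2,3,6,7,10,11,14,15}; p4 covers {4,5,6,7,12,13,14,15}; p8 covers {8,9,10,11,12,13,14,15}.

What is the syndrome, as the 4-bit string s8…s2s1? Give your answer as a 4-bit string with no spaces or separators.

s1 (pos 1,3,5,7,9,11,13,15): 1⊕0⊕1⊕0⊕1⊕0⊕0⊕0 = 1
s2 (pos 2,3,6,7,10,11,14,15): 0⊕0⊕0⊕0⊕0⊕0⊕1⊕0 = 1
s4 (pos 4,5,6,7,12,13,14,15): 0⊕1⊕0⊕0⊕0⊕0⊕1⊕0 = 0
s8 (pos 8,9,10,11,12,13,14,15): 0⊕1⊕0⊕0⊕0⊕0⊕1⊕0 = 0
Syndrome s8…s1 = 0011 → error at position 3.

0011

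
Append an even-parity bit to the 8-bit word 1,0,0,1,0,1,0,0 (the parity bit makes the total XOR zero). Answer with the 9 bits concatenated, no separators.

100101001

XOR of the 8 data bits: 1⊕0⊕0⊕1⊕0⊕1⊕0⊕0 = 1
Parity bit = 1 (so all 9 bits XOR to 0).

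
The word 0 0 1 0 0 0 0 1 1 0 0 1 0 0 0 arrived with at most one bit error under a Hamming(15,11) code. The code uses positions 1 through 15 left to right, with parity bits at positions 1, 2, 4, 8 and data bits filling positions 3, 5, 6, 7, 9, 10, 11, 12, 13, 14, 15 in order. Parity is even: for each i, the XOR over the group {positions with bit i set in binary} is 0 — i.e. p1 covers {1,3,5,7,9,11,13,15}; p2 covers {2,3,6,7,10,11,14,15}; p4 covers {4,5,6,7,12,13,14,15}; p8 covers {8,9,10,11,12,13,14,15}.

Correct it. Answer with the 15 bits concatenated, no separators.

s1 (pos 1,3,5,7,9,11,13,15): 0⊕1⊕0⊕0⊕1⊕0⊕0⊕0 = 0
s2 (pos 2,3,6,7,10,11,14,15): 0⊕1⊕0⊕0⊕0⊕0⊕0⊕0 = 1
s4 (pos 4,5,6,7,12,13,14,15): 0⊕0⊕0⊕0⊕1⊕0⊕0⊕0 = 1
s8 (pos 8,9,10,11,12,13,14,15): 1⊕1⊕0⊕0⊕1⊕0⊕0⊕0 = 1
Syndrome s8…s1 = 1110 → error at position 14.
Flip position 14: 001000011001000 → 001000011001010

001000011001010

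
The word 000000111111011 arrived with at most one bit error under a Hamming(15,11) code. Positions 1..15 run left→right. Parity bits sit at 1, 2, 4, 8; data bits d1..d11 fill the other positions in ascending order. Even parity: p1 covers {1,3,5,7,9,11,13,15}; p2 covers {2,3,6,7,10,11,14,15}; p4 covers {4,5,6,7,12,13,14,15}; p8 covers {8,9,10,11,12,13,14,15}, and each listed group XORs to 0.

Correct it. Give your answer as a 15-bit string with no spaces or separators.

s1 (pos 1,3,5,7,9,11,13,15): 0⊕0⊕0⊕1⊕1⊕1⊕0⊕1 = 0
s2 (pos 2,3,6,7,10,11,14,15): 0⊕0⊕0⊕1⊕1⊕1⊕1⊕1 = 1
s4 (pos 4,5,6,7,12,13,14,15): 0⊕0⊕0⊕1⊕1⊕0⊕1⊕1 = 0
s8 (pos 8,9,10,11,12,13,14,15): 1⊕1⊕1⊕1⊕1⊕0⊕1⊕1 = 1
Syndrome s8…s1 = 1010 → error at position 10.
Flip position 10: 000000111111011 → 000000111011011

000000111011011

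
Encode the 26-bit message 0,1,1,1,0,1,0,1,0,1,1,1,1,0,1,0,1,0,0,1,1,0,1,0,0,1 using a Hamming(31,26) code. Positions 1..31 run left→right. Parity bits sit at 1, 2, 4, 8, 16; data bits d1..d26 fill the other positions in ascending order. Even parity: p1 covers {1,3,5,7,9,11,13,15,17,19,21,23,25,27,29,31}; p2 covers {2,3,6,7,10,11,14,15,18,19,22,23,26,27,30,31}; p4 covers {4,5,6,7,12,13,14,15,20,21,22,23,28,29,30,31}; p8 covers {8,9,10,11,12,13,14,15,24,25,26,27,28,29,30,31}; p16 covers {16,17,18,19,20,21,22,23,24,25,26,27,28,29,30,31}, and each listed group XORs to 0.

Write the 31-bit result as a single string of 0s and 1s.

0100111001010110110101001101001

Place data at non-parity positions: p1 p2 0 p4 1 1 1 p8 0 1 0 1 0 1 1 p16 1 1 0 1 0 1 0 0 1 1 0 1 0 0 1
p1 (pos 1,3,5,7,9,11,13,15,17,19,21,23,25,27,29,31): XOR of data positions = 0⊕1⊕1⊕0⊕0⊕0⊕1⊕1⊕0⊕0⊕0⊕1⊕0⊕0⊕1 = 0
p2 (pos 2,3,6,7,10,11,14,15,18,19,22,23,26,27,30,31): XOR of data positions = 0⊕1⊕1⊕1⊕0⊕1⊕1⊕1⊕0⊕1⊕0⊕1⊕0⊕0⊕1 = 1
p4 (pos 4,5,6,7,12,13,14,15,20,21,22,23,28,29,30,31): XOR of data positions = 1⊕1⊕1⊕1⊕0⊕1⊕1⊕1⊕0⊕1⊕0⊕1⊕0⊕0⊕1 = 0
p8 (pos 8,9,10,11,12,13,14,15,24,25,26,27,28,29,30,31): XOR of data positions = 0⊕1⊕0⊕1⊕0⊕1⊕1⊕0⊕1⊕1⊕0⊕1⊕0⊕0⊕1 = 0
p16 (pos 16,17,18,19,20,21,22,23,24,25,26,27,28,29,30,31): XOR of data positions = 1⊕1⊕0⊕1⊕0⊕1⊕0⊕0⊕1⊕1⊕0⊕1⊕0⊕0⊕1 = 0
Codeword: 0100111001010110110101001101001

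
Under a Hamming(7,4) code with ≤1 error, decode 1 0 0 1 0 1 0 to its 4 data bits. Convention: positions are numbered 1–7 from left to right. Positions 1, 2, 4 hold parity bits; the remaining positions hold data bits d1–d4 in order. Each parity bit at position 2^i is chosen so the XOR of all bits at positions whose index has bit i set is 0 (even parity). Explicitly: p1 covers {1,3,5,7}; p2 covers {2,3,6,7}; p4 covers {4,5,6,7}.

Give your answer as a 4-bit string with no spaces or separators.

1010

s1 (pos 1,3,5,7): 1⊕0⊕0⊕0 = 1
s2 (pos 2,3,6,7): 0⊕0⊕1⊕0 = 1
s4 (pos 4,5,6,7): 1⊕0⊕1⊕0 = 0
Syndrome s4…s1 = 011 → error at position 3.
Flip position 3: 1001010 → 1011010
Read data bits from positions 3,5,6,7: 1010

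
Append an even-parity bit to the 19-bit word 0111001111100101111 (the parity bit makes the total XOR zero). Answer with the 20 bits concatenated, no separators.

01110011111001011111

XOR of the 19 data bits: 0⊕1⊕1⊕1⊕0⊕0⊕1⊕1⊕1⊕1⊕1⊕0⊕0⊕1⊕0⊕1⊕1⊕1⊕1 = 1
Parity bit = 1 (so all 20 bits XOR to 0).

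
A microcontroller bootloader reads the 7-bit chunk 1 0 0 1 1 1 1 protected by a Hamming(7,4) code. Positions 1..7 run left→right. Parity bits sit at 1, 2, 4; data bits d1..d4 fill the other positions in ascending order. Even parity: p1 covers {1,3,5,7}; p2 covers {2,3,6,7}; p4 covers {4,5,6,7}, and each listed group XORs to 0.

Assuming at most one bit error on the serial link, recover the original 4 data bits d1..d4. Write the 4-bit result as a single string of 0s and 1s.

0111

s1 (pos 1,3,5,7): 1⊕0⊕1⊕1 = 1
s2 (pos 2,3,6,7): 0⊕0⊕1⊕1 = 0
s4 (pos 4,5,6,7): 1⊕1⊕1⊕1 = 0
Syndrome s4…s1 = 001 → error at position 1.
Flip position 1: 1001111 → 0001111
Read data bits from positions 3,5,6,7: 0111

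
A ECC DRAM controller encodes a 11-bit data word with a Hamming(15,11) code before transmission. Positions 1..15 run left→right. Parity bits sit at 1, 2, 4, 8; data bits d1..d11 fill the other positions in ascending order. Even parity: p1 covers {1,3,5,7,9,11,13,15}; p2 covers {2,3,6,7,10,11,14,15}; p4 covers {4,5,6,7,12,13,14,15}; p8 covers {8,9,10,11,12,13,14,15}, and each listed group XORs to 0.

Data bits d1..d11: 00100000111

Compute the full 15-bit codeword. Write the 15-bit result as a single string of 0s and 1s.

Place data at non-parity positions: p1 p2 0 p4 0 1 0 p8 0 0 0 0 1 1 1
p1 (pos 1,3,5,7,9,11,13,15): XOR of data positions = 0⊕0⊕0⊕0⊕0⊕1⊕1 = 0
p2 (pos 2,3,6,7,10,11,14,15): XOR of data positions = 0⊕1⊕0⊕0⊕0⊕1⊕1 = 1
p4 (pos 4,5,6,7,12,13,14,15): XOR of data positions = 0⊕1⊕0⊕0⊕1⊕1⊕1 = 0
p8 (pos 8,9,10,11,12,13,14,15): XOR of data positions = 0⊕0⊕0⊕0⊕1⊕1⊕1 = 1
Codeword: 010001010000111

010001010000111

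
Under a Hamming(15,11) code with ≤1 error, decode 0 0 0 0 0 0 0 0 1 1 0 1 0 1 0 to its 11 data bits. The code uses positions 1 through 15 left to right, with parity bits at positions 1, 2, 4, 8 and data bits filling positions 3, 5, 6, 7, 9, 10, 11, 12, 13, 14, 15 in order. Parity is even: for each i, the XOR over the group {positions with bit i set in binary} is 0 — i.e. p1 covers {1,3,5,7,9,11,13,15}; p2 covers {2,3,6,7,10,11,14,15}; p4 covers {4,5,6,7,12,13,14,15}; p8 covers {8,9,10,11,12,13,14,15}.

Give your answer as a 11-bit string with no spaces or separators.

s1 (pos 1,3,5,7,9,11,13,15): 0⊕0⊕0⊕0⊕1⊕0⊕0⊕0 = 1
s2 (pos 2,3,6,7,10,11,14,15): 0⊕0⊕0⊕0⊕1⊕0⊕1⊕0 = 0
s4 (pos 4,5,6,7,12,13,14,15): 0⊕0⊕0⊕0⊕1⊕0⊕1⊕0 = 0
s8 (pos 8,9,10,11,12,13,14,15): 0⊕1⊕1⊕0⊕1⊕0⊕1⊕0 = 0
Syndrome s8…s1 = 0001 → error at position 1.
Flip position 1: 000000001101010 → 100000001101010
Read data bits from positions 3,5,6,7,9,10,11,12,13,14,15: 00001101010

00001101010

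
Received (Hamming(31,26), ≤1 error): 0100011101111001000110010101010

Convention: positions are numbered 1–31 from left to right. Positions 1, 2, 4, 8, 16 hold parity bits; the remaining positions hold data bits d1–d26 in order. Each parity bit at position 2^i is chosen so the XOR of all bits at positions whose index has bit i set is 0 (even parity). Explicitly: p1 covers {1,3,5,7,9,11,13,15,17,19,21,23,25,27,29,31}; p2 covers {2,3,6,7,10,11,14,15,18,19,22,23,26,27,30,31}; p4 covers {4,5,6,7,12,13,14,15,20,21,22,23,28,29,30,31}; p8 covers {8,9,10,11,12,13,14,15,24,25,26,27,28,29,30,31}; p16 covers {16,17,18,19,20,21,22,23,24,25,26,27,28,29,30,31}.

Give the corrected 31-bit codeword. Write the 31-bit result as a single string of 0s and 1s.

s1 (pos 1,3,5,7,9,11,13,15,17,19,21,23,25,27,29,31): 0⊕0⊕0⊕1⊕0⊕1⊕1⊕0⊕0⊕0⊕1⊕0⊕0⊕0⊕0⊕0 = 0
s2 (pos 2,3,6,7,10,11,14,15,18,19,22,23,26,27,30,31): 1⊕0⊕1⊕1⊕1⊕1⊕0⊕0⊕0⊕0⊕0⊕0⊕1⊕0⊕1⊕0 = 1
s4 (pos 4,5,6,7,12,13,14,15,20,21,22,23,28,29,30,31): 0⊕0⊕1⊕1⊕1⊕1⊕0⊕0⊕1⊕1⊕0⊕0⊕1⊕0⊕1⊕0 = 0
s8 (pos 8,9,10,11,12,13,14,15,24,25,26,27,28,29,30,31): 1⊕0⊕1⊕1⊕1⊕1⊕0⊕0⊕1⊕0⊕1⊕0⊕1⊕0⊕1⊕0 = 1
s16 (pos 16,17,18,19,20,21,22,23,24,25,26,27,28,29,30,31): 1⊕0⊕0⊕0⊕1⊕1⊕0⊕0⊕1⊕0⊕1⊕0⊕1⊕0⊕1⊕0 = 1
Syndrome s16…s1 = 11010 → error at position 26.
Flip position 26: 0100011101111001000110010101010 → 0100011101111001000110010001010

0100011101111001000110010001010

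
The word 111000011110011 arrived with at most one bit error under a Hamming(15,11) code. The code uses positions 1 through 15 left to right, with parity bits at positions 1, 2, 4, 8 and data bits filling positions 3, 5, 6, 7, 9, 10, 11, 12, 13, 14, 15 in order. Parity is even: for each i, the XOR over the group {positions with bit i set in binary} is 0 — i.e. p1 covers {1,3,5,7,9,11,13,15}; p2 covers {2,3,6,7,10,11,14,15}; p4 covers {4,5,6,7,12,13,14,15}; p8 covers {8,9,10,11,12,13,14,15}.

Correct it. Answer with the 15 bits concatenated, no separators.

s1 (pos 1,3,5,7,9,11,13,15): 1⊕1⊕0⊕0⊕1⊕1⊕0⊕1 = 1
s2 (pos 2,3,6,7,10,11,14,15): 1⊕1⊕0⊕0⊕1⊕1⊕1⊕1 = 0
s4 (pos 4,5,6,7,12,13,14,15): 0⊕0⊕0⊕0⊕0⊕0⊕1⊕1 = 0
s8 (pos 8,9,10,11,12,13,14,15): 1⊕1⊕1⊕1⊕0⊕0⊕1⊕1 = 0
Syndrome s8…s1 = 0001 → error at position 1.
Flip position 1: 111000011110011 → 011000011110011

011000011110011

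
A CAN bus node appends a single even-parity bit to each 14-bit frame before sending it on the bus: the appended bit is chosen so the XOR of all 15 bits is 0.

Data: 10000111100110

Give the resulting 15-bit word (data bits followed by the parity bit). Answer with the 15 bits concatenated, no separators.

XOR of the 14 data bits: 1⊕0⊕0⊕0⊕0⊕1⊕1⊕1⊕1⊕0⊕0⊕1⊕1⊕0 = 1
Parity bit = 1 (so all 15 bits XOR to 0).

100001111001101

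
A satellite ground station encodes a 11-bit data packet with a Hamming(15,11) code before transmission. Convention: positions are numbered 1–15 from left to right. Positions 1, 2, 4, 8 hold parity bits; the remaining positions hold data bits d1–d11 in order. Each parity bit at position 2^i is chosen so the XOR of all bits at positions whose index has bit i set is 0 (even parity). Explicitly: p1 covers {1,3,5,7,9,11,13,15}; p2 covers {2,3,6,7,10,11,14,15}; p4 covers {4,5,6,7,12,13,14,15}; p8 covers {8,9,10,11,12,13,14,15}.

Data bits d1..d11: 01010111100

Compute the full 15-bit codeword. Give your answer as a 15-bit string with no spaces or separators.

Place data at non-parity positions: p1 p2 0 p4 1 0 1 p8 0 1 1 1 1 0 0
p1 (pos 1,3,5,7,9,11,13,15): XOR of data positions = 0⊕1⊕1⊕0⊕1⊕1⊕0 = 0
p2 (pos 2,3,6,7,10,11,14,15): XOR of data positions = 0⊕0⊕1⊕1⊕1⊕0⊕0 = 1
p4 (pos 4,5,6,7,12,13,14,15): XOR of data positions = 1⊕0⊕1⊕1⊕1⊕0⊕0 = 0
p8 (pos 8,9,10,11,12,13,14,15): XOR of data positions = 0⊕1⊕1⊕1⊕1⊕0⊕0 = 0
Codeword: 010010100111100

010010100111100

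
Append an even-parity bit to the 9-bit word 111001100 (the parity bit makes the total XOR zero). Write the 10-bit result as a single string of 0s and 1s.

1110011001

XOR of the 9 data bits: 1⊕1⊕1⊕0⊕0⊕1⊕1⊕0⊕0 = 1
Parity bit = 1 (so all 10 bits XOR to 0).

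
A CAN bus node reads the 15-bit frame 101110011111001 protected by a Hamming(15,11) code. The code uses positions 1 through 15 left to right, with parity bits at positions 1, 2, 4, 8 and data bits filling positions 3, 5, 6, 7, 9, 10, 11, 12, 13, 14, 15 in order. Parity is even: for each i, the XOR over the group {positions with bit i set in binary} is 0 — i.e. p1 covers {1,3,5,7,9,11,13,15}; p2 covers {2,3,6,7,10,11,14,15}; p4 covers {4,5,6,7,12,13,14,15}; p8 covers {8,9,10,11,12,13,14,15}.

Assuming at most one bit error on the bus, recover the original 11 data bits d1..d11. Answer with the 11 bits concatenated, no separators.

11001111001

s1 (pos 1,3,5,7,9,11,13,15): 1⊕1⊕1⊕0⊕1⊕1⊕0⊕1 = 0
s2 (pos 2,3,6,7,10,11,14,15): 0⊕1⊕0⊕0⊕1⊕1⊕0⊕1 = 0
s4 (pos 4,5,6,7,12,13,14,15): 1⊕1⊕0⊕0⊕1⊕0⊕0⊕1 = 0
s8 (pos 8,9,10,11,12,13,14,15): 1⊕1⊕1⊕1⊕1⊕0⊕0⊕1 = 0
Syndrome s8…s1 = 0000 → no error.
Read data bits from positions 3,5,6,7,9,10,11,12,13,14,15: 11001111001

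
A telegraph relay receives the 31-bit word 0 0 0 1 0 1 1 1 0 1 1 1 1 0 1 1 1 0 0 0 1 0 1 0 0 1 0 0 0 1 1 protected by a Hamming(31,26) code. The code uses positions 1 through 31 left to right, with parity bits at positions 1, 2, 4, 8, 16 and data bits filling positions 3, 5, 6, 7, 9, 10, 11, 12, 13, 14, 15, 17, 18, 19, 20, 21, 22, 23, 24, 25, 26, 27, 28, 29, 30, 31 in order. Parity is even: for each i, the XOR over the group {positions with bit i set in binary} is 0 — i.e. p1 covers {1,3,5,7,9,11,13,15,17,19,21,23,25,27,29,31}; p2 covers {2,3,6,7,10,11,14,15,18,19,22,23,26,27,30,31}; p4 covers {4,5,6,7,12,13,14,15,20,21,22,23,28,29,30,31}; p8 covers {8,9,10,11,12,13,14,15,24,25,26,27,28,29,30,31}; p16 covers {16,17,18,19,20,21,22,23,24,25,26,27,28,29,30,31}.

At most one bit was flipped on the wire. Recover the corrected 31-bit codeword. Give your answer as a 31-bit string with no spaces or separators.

s1 (pos 1,3,5,7,9,11,13,15,17,19,21,23,25,27,29,31): 0⊕0⊕0⊕1⊕0⊕1⊕1⊕1⊕1⊕0⊕1⊕1⊕0⊕0⊕0⊕1 = 0
s2 (pos 2,3,6,7,10,11,14,15,18,19,22,23,26,27,30,31): 0⊕0⊕1⊕1⊕1⊕1⊕0⊕1⊕0⊕0⊕0⊕1⊕1⊕0⊕1⊕1 = 1
s4 (pos 4,5,6,7,12,13,14,15,20,21,22,23,28,29,30,31): 1⊕0⊕1⊕1⊕1⊕1⊕0⊕1⊕0⊕1⊕0⊕1⊕0⊕0⊕1⊕1 = 0
s8 (pos 8,9,10,11,12,13,14,15,24,25,26,27,28,29,30,31): 1⊕0⊕1⊕1⊕1⊕1⊕0⊕1⊕0⊕0⊕1⊕0⊕0⊕0⊕1⊕1 = 1
s16 (pos 16,17,18,19,20,21,22,23,24,25,26,27,28,29,30,31): 1⊕1⊕0⊕0⊕0⊕1⊕0⊕1⊕0⊕0⊕1⊕0⊕0⊕0⊕1⊕1 = 1
Syndrome s16…s1 = 11010 → error at position 26.
Flip position 26: 0001011101111011100010100100011 → 0001011101111011100010100000011

0001011101111011100010100000011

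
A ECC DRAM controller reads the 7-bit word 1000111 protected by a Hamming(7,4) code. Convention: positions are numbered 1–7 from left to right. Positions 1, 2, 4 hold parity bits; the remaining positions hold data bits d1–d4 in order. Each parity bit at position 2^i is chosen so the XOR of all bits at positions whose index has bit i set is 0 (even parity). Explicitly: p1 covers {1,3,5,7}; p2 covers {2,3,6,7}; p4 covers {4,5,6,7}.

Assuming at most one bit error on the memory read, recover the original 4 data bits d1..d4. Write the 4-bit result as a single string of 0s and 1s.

s1 (pos 1,3,5,7): 1⊕0⊕1⊕1 = 1
s2 (pos 2,3,6,7): 0⊕0⊕1⊕1 = 0
s4 (pos 4,5,6,7): 0⊕1⊕1⊕1 = 1
Syndrome s4…s1 = 101 → error at position 5.
Flip position 5: 1000111 → 1000011
Read data bits from positions 3,5,6,7: 0011

0011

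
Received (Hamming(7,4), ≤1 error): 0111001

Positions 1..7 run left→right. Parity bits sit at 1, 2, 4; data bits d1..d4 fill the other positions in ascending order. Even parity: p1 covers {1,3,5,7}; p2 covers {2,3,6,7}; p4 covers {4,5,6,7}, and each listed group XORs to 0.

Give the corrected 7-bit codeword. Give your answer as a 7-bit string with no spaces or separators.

0011001

s1 (pos 1,3,5,7): 0⊕1⊕0⊕1 = 0
s2 (pos 2,3,6,7): 1⊕1⊕0⊕1 = 1
s4 (pos 4,5,6,7): 1⊕0⊕0⊕1 = 0
Syndrome s4…s1 = 010 → error at position 2.
Flip position 2: 0111001 → 0011001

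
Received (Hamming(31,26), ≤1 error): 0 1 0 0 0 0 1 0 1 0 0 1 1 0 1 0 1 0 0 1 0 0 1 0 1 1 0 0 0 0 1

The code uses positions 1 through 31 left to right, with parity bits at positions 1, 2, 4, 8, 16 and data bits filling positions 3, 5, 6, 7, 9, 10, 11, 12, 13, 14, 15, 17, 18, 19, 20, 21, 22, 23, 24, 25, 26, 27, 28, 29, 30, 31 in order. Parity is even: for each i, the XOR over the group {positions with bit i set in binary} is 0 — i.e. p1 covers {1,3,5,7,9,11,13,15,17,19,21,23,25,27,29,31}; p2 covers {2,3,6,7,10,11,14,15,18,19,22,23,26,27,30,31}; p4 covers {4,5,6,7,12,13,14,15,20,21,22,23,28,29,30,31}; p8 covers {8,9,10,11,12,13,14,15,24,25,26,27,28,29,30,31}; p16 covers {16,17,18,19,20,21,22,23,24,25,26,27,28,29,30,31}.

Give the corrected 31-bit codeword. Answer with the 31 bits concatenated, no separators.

0100001010001010100100101100001

s1 (pos 1,3,5,7,9,11,13,15,17,19,21,23,25,27,29,31): 0⊕0⊕0⊕1⊕1⊕0⊕1⊕1⊕1⊕0⊕0⊕1⊕1⊕0⊕0⊕1 = 0
s2 (pos 2,3,6,7,10,11,14,15,18,19,22,23,26,27,30,31): 1⊕0⊕0⊕1⊕0⊕0⊕0⊕1⊕0⊕0⊕0⊕1⊕1⊕0⊕0⊕1 = 0
s4 (pos 4,5,6,7,12,13,14,15,20,21,22,23,28,29,30,31): 0⊕0⊕0⊕1⊕1⊕1⊕0⊕1⊕1⊕0⊕0⊕1⊕0⊕0⊕0⊕1 = 1
s8 (pos 8,9,10,11,12,13,14,15,24,25,26,27,28,29,30,31): 0⊕1⊕0⊕0⊕1⊕1⊕0⊕1⊕0⊕1⊕1⊕0⊕0⊕0⊕0⊕1 = 1
s16 (pos 16,17,18,19,20,21,22,23,24,25,26,27,28,29,30,31): 0⊕1⊕0⊕0⊕1⊕0⊕0⊕1⊕0⊕1⊕1⊕0⊕0⊕0⊕0⊕1 = 0
Syndrome s16…s1 = 01100 → error at position 12.
Flip position 12: 0100001010011010100100101100001 → 0100001010001010100100101100001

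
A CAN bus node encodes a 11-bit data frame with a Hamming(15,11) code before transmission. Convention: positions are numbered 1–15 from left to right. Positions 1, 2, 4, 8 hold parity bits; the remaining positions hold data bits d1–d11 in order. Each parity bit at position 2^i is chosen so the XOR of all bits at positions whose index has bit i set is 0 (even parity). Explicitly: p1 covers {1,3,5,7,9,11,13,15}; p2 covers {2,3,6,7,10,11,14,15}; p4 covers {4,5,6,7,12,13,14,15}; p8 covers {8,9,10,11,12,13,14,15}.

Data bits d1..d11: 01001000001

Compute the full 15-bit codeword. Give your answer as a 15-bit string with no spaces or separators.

Place data at non-parity positions: p1 p2 0 p4 1 0 0 p8 1 0 0 0 0 0 1
p1 (pos 1,3,5,7,9,11,13,15): XOR of data positions = 0⊕1⊕0⊕1⊕0⊕0⊕1 = 1
p2 (pos 2,3,6,7,10,11,14,15): XOR of data positions = 0⊕0⊕0⊕0⊕0⊕0⊕1 = 1
p4 (pos 4,5,6,7,12,13,14,15): XOR of data positions = 1⊕0⊕0⊕0⊕0⊕0⊕1 = 0
p8 (pos 8,9,10,11,12,13,14,15): XOR of data positions = 1⊕0⊕0⊕0⊕0⊕0⊕1 = 0
Codeword: 110010001000001

110010001000001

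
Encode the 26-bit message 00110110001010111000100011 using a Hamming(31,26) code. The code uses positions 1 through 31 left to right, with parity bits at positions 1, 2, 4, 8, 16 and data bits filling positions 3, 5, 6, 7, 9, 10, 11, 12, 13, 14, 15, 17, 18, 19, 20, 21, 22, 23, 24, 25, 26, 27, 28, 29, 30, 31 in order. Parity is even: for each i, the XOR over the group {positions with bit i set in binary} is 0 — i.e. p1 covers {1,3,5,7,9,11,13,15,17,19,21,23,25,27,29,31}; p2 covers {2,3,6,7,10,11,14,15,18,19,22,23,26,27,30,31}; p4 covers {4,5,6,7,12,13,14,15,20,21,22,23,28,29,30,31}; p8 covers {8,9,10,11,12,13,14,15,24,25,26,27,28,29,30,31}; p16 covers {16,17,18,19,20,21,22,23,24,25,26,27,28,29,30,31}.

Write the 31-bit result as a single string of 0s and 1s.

Place data at non-parity positions: p1 p2 0 p4 0 1 1 p8 0 1 1 0 0 0 1 p16 0 1 0 1 1 1 0 0 0 1 0 0 0 1 1
p1 (pos 1,3,5,7,9,11,13,15,17,19,21,23,25,27,29,31): XOR of data positions = 0⊕0⊕1⊕0⊕1⊕0⊕1⊕0⊕0⊕1⊕0⊕0⊕0⊕0⊕1 = 1
p2 (pos 2,3,6,7,10,11,14,15,18,19,22,23,26,27,30,31): XOR of data positions = 0⊕1⊕1⊕1⊕1⊕0⊕1⊕1⊕0⊕1⊕0⊕1⊕0⊕1⊕1 = 0
p4 (pos 4,5,6,7,12,13,14,15,20,21,22,23,28,29,30,31): XOR of data positions = 0⊕1⊕1⊕0⊕0⊕0⊕1⊕1⊕1⊕1⊕0⊕0⊕0⊕1⊕1 = 0
p8 (pos 8,9,10,11,12,13,14,15,24,25,26,27,28,29,30,31): XOR of data positions = 0⊕1⊕1⊕0⊕0⊕0⊕1⊕0⊕0⊕1⊕0⊕0⊕0⊕1⊕1 = 0
p16 (pos 16,17,18,19,20,21,22,23,24,25,26,27,28,29,30,31): XOR of data positions = 0⊕1⊕0⊕1⊕1⊕1⊕0⊕0⊕0⊕1⊕0⊕0⊕0⊕1⊕1 = 1
Codeword: 1000011001100011010111000100011

1000011001100011010111000100011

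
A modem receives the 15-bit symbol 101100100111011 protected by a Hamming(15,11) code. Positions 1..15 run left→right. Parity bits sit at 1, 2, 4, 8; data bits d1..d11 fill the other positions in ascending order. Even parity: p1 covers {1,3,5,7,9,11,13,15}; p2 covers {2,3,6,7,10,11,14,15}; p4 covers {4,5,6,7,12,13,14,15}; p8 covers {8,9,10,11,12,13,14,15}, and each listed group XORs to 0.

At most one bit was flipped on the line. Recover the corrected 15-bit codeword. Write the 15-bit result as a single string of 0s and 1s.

s1 (pos 1,3,5,7,9,11,13,15): 1⊕1⊕0⊕1⊕0⊕1⊕0⊕1 = 1
s2 (pos 2,3,6,7,10,11,14,15): 0⊕1⊕0⊕1⊕1⊕1⊕1⊕1 = 0
s4 (pos 4,5,6,7,12,13,14,15): 1⊕0⊕0⊕1⊕1⊕0⊕1⊕1 = 1
s8 (pos 8,9,10,11,12,13,14,15): 0⊕0⊕1⊕1⊕1⊕0⊕1⊕1 = 1
Syndrome s8…s1 = 1101 → error at position 13.
Flip position 13: 101100100111011 → 101100100111111

101100100111111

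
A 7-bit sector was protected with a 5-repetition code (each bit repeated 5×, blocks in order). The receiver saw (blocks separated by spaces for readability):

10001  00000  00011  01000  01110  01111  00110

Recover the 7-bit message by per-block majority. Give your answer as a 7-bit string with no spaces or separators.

0000110

Block 1 (10001): 2 ones → 0
Block 2 (00000): 0 ones → 0
Block 3 (00011): 2 ones → 0
Block 4 (01000): 1 one → 0
Block 5 (01110): 3 ones → 1
Block 6 (01111): 4 ones → 1
Block 7 (00110): 2 ones → 0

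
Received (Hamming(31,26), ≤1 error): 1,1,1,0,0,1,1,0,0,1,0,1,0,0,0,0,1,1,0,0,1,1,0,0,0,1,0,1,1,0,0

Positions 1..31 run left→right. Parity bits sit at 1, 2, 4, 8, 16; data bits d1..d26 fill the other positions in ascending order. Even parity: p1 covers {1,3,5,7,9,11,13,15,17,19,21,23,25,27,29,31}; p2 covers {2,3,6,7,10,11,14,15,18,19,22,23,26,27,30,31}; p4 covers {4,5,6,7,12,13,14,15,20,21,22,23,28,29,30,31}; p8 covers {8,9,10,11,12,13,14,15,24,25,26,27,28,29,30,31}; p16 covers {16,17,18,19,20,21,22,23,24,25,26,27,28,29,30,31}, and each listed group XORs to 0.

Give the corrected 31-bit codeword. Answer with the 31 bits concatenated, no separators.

1110011001010000110011000100100

s1 (pos 1,3,5,7,9,11,13,15,17,19,21,23,25,27,29,31): 1⊕1⊕0⊕1⊕0⊕0⊕0⊕0⊕1⊕0⊕1⊕0⊕0⊕0⊕1⊕0 = 0
s2 (pos 2,3,6,7,10,11,14,15,18,19,22,23,26,27,30,31): 1⊕1⊕1⊕1⊕1⊕0⊕0⊕0⊕1⊕0⊕1⊕0⊕1⊕0⊕0⊕0 = 0
s4 (pos 4,5,6,7,12,13,14,15,20,21,22,23,28,29,30,31): 0⊕0⊕1⊕1⊕1⊕0⊕0⊕0⊕0⊕1⊕1⊕0⊕1⊕1⊕0⊕0 = 1
s8 (pos 8,9,10,11,12,13,14,15,24,25,26,27,28,29,30,31): 0⊕0⊕1⊕0⊕1⊕0⊕0⊕0⊕0⊕0⊕1⊕0⊕1⊕1⊕0⊕0 = 1
s16 (pos 16,17,18,19,20,21,22,23,24,25,26,27,28,29,30,31): 0⊕1⊕1⊕0⊕0⊕1⊕1⊕0⊕0⊕0⊕1⊕0⊕1⊕1⊕0⊕0 = 1
Syndrome s16…s1 = 11100 → error at position 28.
Flip position 28: 1110011001010000110011000101100 → 1110011001010000110011000100100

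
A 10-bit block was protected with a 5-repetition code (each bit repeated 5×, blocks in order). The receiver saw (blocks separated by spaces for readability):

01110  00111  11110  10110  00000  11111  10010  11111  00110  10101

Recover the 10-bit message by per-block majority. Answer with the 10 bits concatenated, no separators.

1111010101

Block 1 (01110): 3 ones → 1
Block 2 (00111): 3 ones → 1
Block 3 (11110): 4 ones → 1
Block 4 (10110): 3 ones → 1
Block 5 (00000): 0 ones → 0
Block 6 (11111): 5 ones → 1
Block 7 (10010): 2 ones → 0
Block 8 (11111): 5 ones → 1
Block 9 (00110): 2 ones → 0
Block 10 (10101): 3 ones → 1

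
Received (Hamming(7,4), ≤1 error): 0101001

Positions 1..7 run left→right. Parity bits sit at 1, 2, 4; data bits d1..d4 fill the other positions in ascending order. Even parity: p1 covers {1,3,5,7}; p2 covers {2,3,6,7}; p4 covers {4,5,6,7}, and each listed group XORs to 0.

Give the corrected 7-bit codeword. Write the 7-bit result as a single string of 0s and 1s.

s1 (pos 1,3,5,7): 0⊕0⊕0⊕1 = 1
s2 (pos 2,3,6,7): 1⊕0⊕0⊕1 = 0
s4 (pos 4,5,6,7): 1⊕0⊕0⊕1 = 0
Syndrome s4…s1 = 001 → error at position 1.
Flip position 1: 0101001 → 1101001

1101001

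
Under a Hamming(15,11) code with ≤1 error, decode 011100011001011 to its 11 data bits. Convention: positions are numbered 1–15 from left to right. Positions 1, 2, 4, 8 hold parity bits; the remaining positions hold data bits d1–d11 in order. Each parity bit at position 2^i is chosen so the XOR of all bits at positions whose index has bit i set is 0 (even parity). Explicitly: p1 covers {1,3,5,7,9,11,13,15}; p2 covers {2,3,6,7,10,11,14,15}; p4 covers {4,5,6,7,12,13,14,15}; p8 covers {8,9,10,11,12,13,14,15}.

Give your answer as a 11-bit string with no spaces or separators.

10000001011

s1 (pos 1,3,5,7,9,11,13,15): 0⊕1⊕0⊕0⊕1⊕0⊕0⊕1 = 1
s2 (pos 2,3,6,7,10,11,14,15): 1⊕1⊕0⊕0⊕0⊕0⊕1⊕1 = 0
s4 (pos 4,5,6,7,12,13,14,15): 1⊕0⊕0⊕0⊕1⊕0⊕1⊕1 = 0
s8 (pos 8,9,10,11,12,13,14,15): 1⊕1⊕0⊕0⊕1⊕0⊕1⊕1 = 1
Syndrome s8…s1 = 1001 → error at position 9.
Flip position 9: 011100011001011 → 011100010001011
Read data bits from positions 3,5,6,7,9,10,11,12,13,14,15: 10000001011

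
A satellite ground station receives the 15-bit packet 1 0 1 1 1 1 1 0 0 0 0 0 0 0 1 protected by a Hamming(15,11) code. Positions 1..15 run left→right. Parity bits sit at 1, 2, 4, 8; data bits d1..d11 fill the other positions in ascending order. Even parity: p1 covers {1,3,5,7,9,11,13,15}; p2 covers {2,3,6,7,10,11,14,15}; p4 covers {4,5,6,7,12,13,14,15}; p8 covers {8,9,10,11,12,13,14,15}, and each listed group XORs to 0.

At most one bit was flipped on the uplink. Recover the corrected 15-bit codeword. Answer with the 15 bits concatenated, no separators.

s1 (pos 1,3,5,7,9,11,13,15): 1⊕1⊕1⊕1⊕0⊕0⊕0⊕1 = 1
s2 (pos 2,3,6,7,10,11,14,15): 0⊕1⊕1⊕1⊕0⊕0⊕0⊕1 = 0
s4 (pos 4,5,6,7,12,13,14,15): 1⊕1⊕1⊕1⊕0⊕0⊕0⊕1 = 1
s8 (pos 8,9,10,11,12,13,14,15): 0⊕0⊕0⊕0⊕0⊕0⊕0⊕1 = 1
Syndrome s8…s1 = 1101 → error at position 13.
Flip position 13: 101111100000001 → 101111100000101

101111100000101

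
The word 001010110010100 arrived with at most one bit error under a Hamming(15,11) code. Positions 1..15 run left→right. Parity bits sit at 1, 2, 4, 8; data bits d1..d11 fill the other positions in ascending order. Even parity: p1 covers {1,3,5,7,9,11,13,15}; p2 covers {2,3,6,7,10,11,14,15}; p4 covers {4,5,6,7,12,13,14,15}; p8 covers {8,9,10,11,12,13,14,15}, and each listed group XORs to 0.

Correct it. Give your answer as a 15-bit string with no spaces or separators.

001010110010101

s1 (pos 1,3,5,7,9,11,13,15): 0⊕1⊕1⊕1⊕0⊕1⊕1⊕0 = 1
s2 (pos 2,3,6,7,10,11,14,15): 0⊕1⊕0⊕1⊕0⊕1⊕0⊕0 = 1
s4 (pos 4,5,6,7,12,13,14,15): 0⊕1⊕0⊕1⊕0⊕1⊕0⊕0 = 1
s8 (pos 8,9,10,11,12,13,14,15): 1⊕0⊕0⊕1⊕0⊕1⊕0⊕0 = 1
Syndrome s8…s1 = 1111 → error at position 15.
Flip position 15: 001010110010100 → 001010110010101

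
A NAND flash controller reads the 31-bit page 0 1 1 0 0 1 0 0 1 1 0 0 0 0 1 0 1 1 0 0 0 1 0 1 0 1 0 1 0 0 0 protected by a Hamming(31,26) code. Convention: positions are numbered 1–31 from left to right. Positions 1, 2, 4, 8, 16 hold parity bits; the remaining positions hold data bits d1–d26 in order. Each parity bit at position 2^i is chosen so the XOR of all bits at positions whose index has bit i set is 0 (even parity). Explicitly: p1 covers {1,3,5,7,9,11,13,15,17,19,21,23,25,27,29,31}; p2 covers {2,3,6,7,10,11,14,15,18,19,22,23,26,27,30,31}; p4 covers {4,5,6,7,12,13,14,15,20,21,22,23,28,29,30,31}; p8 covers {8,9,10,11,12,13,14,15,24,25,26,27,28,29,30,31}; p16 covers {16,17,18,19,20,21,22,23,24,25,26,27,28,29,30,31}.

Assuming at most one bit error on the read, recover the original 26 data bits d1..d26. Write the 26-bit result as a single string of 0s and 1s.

10101100001110001010101000

s1 (pos 1,3,5,7,9,11,13,15,17,19,21,23,25,27,29,31): 0⊕1⊕0⊕0⊕1⊕0⊕0⊕1⊕1⊕0⊕0⊕0⊕0⊕0⊕0⊕0 = 0
s2 (pos 2,3,6,7,10,11,14,15,18,19,22,23,26,27,30,31): 1⊕1⊕1⊕0⊕1⊕0⊕0⊕1⊕1⊕0⊕1⊕0⊕1⊕0⊕0⊕0 = 0
s4 (pos 4,5,6,7,12,13,14,15,20,21,22,23,28,29,30,31): 0⊕0⊕1⊕0⊕0⊕0⊕0⊕1⊕0⊕0⊕1⊕0⊕1⊕0⊕0⊕0 = 0
s8 (pos 8,9,10,11,12,13,14,15,24,25,26,27,28,29,30,31): 0⊕1⊕1⊕0⊕0⊕0⊕0⊕1⊕1⊕0⊕1⊕0⊕1⊕0⊕0⊕0 = 0
s16 (pos 16,17,18,19,20,21,22,23,24,25,26,27,28,29,30,31): 0⊕1⊕1⊕0⊕0⊕0⊕1⊕0⊕1⊕0⊕1⊕0⊕1⊕0⊕0⊕0 = 0
Syndrome s16…s1 = 00000 → no error.
Read data bits from positions 3,5,6,7,9,10,11,12,13,14,15,17,18,19,20,21,22,23,24,25,26,27,28,29,30,31: 10101100001110001010101000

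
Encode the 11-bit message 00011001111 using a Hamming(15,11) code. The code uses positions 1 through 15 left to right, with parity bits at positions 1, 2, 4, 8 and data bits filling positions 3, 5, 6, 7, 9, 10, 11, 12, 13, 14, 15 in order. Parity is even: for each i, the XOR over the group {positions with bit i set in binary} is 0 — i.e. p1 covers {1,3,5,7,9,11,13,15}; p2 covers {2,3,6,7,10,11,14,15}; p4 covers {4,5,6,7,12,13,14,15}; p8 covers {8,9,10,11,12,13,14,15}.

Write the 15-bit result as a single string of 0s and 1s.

Place data at non-parity positions: p1 p2 0 p4 0 0 1 p8 1 0 0 1 1 1 1
p1 (pos 1,3,5,7,9,11,13,15): XOR of data positions = 0⊕0⊕1⊕1⊕0⊕1⊕1 = 0
p2 (pos 2,3,6,7,10,11,14,15): XOR of data positions = 0⊕0⊕1⊕0⊕0⊕1⊕1 = 1
p4 (pos 4,5,6,7,12,13,14,15): XOR of data positions = 0⊕0⊕1⊕1⊕1⊕1⊕1 = 1
p8 (pos 8,9,10,11,12,13,14,15): XOR of data positions = 1⊕0⊕0⊕1⊕1⊕1⊕1 = 1
Codeword: 010100111001111

010100111001111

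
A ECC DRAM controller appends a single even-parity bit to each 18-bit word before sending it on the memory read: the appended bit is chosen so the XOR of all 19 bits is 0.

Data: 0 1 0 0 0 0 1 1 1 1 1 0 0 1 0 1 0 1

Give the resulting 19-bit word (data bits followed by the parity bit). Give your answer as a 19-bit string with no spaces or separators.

XOR of the 18 data bits: 0⊕1⊕0⊕0⊕0⊕0⊕1⊕1⊕1⊕1⊕1⊕0⊕0⊕1⊕0⊕1⊕0⊕1 = 1
Parity bit = 1 (so all 19 bits XOR to 0).

0100001111100101011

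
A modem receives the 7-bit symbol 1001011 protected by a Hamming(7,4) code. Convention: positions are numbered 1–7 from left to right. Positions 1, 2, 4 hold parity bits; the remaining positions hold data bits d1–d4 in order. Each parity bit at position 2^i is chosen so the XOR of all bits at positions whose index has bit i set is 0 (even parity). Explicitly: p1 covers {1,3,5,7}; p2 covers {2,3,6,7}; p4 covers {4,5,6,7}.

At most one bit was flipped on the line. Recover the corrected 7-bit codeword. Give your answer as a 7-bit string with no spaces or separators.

1000011

s1 (pos 1,3,5,7): 1⊕0⊕0⊕1 = 0
s2 (pos 2,3,6,7): 0⊕0⊕1⊕1 = 0
s4 (pos 4,5,6,7): 1⊕0⊕1⊕1 = 1
Syndrome s4…s1 = 100 → error at position 4.
Flip position 4: 1001011 → 1000011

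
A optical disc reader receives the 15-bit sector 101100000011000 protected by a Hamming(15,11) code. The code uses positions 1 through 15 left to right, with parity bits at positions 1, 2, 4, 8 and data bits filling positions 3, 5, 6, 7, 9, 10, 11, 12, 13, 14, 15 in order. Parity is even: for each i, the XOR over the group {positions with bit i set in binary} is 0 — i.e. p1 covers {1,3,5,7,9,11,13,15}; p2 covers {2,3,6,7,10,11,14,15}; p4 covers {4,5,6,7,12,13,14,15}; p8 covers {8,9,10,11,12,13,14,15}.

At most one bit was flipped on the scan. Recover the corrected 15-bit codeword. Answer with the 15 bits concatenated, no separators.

001100000011000

s1 (pos 1,3,5,7,9,11,13,15): 1⊕1⊕0⊕0⊕0⊕1⊕0⊕0 = 1
s2 (pos 2,3,6,7,10,11,14,15): 0⊕1⊕0⊕0⊕0⊕1⊕0⊕0 = 0
s4 (pos 4,5,6,7,12,13,14,15): 1⊕0⊕0⊕0⊕1⊕0⊕0⊕0 = 0
s8 (pos 8,9,10,11,12,13,14,15): 0⊕0⊕0⊕1⊕1⊕0⊕0⊕0 = 0
Syndrome s8…s1 = 0001 → error at position 1.
Flip position 1: 101100000011000 → 001100000011000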